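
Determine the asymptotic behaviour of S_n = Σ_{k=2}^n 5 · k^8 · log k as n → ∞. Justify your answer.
S_n ~ 5 · n^9 log n / 9 − 5 · n^9 / 81

By integral comparison, S_n = ∫_1^n 5 · x^8 · log x dx + O(n^8 · log n). For the integral, ∫ x^8 log x dx = n^9 log n / 9 − n^9/81 (integration by parts). Hence S_n ~ 5 · n^9 log n / 9 − 5 · n^9 / 81.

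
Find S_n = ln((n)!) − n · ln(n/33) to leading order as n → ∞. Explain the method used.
S_n ~ n · (ln 33 − 1) + O(ln n)

Stirling: ln((n)!) = n ln(n) − n + O(ln n).
  S_n = n ln(n) − n − n ln(n/33) + O(ln n)
      = n ln(n) − n ln n + n ln 33 − n + O(ln n)
      = n ln 33 − n + O(ln n)
      = n (ln 33 − 1) + O(ln n).
Numerically ln(33) − 1 ≈ 2.4965.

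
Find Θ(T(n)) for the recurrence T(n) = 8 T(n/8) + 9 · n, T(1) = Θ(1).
T(n) = Θ(n log n)

log_8 8 = 1, and f(n) = 9 · n = Θ(n^(log_8 8)). This is Case 2 of the master theorem: T(n) = Θ(f(n) · log n) = Θ(n log n).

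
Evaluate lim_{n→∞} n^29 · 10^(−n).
lim = 0

Exponentials with base > 1 dominate every fixed polynomial: for any fixed c, n^c / 10^n → 0 as n → ∞ (e.g. by the ratio test, or by writing 10^n = e^(n ln 10) and noting e^(n ln 10) / n^c → ∞). Hence n^29 · 10^(−n) = n^29 / 10^n → 0.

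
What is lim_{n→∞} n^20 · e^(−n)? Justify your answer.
lim = 0

Exponentials with base > 1 dominate every fixed polynomial: for any fixed c, n^c / e^n → 0 as n → ∞ (e.g. by the ratio test, or since e^n grows faster than any power of n). Hence n^20 · e^(−n) = n^20 / e^n → 0.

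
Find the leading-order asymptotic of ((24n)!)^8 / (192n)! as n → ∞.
((24n)!)^8/(192n)! ~ ((2π·24n)^(7/2) / sqrt(8)) · 8^(−8·24n)  →  0

Write N = 24n. Stirling: N! ~ sqrt(2π N)(N/e)^N and (8N)! ~ sqrt(2π·8N)·(8N/e)^(8N).
  (N!)^8/(8N)! ~ (2π N)^(8/2) (N/e)^(8N) / [sqrt(2π·8N) (8N/e)^(8N)]
     = (2π N)^(8/2) / sqrt(2π·8N) · (N/(8N))^(8N)
     = (2π N)^((8−1)/2) / sqrt(8) · 8^(−8N).
Since 8^8 > 1, the factor 8^(−8N) decays exponentially, so the ratio → 0. Substituting N = 24n gives the stated form.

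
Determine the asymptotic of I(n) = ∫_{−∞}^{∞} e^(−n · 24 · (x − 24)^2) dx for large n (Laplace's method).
I(n) = sqrt(π/(24n))

Here φ(x) = 24 · (x − 24)^2 has its unique minimum at x* = 24 with φ(x*) = 0 and φ''(x*) = 48. Laplace's method gives
  I(n) ~ e^(−n φ(x*)) · sqrt(2π / (n · φ''(x*))) = sqrt(2π / (48n)) = sqrt(π/(24n)).
This is exact: substituting u = (x − 24)·sqrt(24n) gives I(n) = (1/sqrt(24n)) ∫_{−∞}^{∞} e^(−u^2) du = sqrt(π/(24n)).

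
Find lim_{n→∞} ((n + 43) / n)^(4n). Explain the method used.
lim = e^172

Rewrite as (1 + 43/n)^(4n). By the standard limit (1 + x/n)^n → e^x, we have (1 + 43/n)^n → e^43, and raising to the 4th power gives e^172.
More precisely, ln[(1 + 43/n)^(4n)] = 4n · ln(1 + 43/n) = 4n · (43/n + O(1/n^2)) = 172 + O(1/n) → 172.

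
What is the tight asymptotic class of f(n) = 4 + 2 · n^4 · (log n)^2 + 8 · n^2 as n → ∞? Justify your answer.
f(n) ∈ Θ(n^4 · (log n)^2)

Compare the terms by growth order. For large n, n^a · (log n)^b dominates n^a' · (log n)^b' iff a > a', or (a = a' and b > b'). Ranking the 3 terms shows the dominant one is 2 · n^4 · (log n)^2. Hence f(n) ∈ Θ(n^4 · (log n)^2).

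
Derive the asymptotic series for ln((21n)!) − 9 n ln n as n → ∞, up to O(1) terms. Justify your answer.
ln((21n)!) − 9 n ln n = 12 n ln n + 21(ln 21 − 1) n + (1/2) ln(2π·21n) + O(1/n)

Stirling: ln((21n)!) = 21n ln(21n) − 21n + (1/2) ln(2π·21n) + O(1/n).
Expand 21n ln(21n) = 21n (ln n + ln 21) = 21n ln n + 21n ln 21.
Subtract 9n ln n: leading term is (21 − 9) n ln n = 12 n ln n. The next term is 21n ln 21 − 21n = 21(ln 21 − 1) n. Then the (1/2) ln(2π·21n) correction.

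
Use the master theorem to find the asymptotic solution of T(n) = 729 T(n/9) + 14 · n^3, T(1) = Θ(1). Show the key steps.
T(n) = Θ(n^3 log n)

log_9 729 = 3, and f(n) = 14 · n^3 = Θ(n^(log_9 729)). This is Case 2 of the master theorem: T(n) = Θ(f(n) · log n) = Θ(n^3 log n).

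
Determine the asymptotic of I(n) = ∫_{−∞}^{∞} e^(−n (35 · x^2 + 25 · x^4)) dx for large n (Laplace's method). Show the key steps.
I(n) ~ sqrt(π/(35n))

φ(x) = 35 · x^2 + 25 · x^4 has its unique global minimum at x* = 0 (since φ'(x) = 70x + 100x^3 = 0 only at x = 0 for real x with both coefficients positive, and φ → ∞ as |x| → ∞). At x* = 0, φ(0) = 0 and φ''(0) = 70. Laplace's method then gives
  I(n) ~ sqrt(2π / (n · φ''(0))) · e^(−n φ(0)) = sqrt(2π / (70n)) = sqrt(π/(35n)).
The 25 · x^4 term contributes only at subleading order (an O(1/n) relative correction).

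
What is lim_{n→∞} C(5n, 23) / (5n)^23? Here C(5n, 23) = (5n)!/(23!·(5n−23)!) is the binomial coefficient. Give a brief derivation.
lim = 1/23! = 1/25852016738884976640000

With N = 5n → ∞: C(N, 23) / N^23 = [N(N−1)…(N−22)] / (23! · N^23) = (1/23!) · 1 · (1 − 1/(5n)) · … · (1 − 22/(5n)). Each factor → 1 as N → ∞, so the limit is 1/23! = 1/25852016738884976640000.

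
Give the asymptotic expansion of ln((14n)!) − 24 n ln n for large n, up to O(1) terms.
ln((14n)!) − 24 n ln n = −10 n ln n + 14(ln 14 − 1) n + (1/2) ln(2π·14n) + O(1/n)

Stirling: ln((14n)!) = 14n ln(14n) − 14n + (1/2) ln(2π·14n) + O(1/n).
Expand 14n ln(14n) = 14n (ln n + ln 14) = 14n ln n + 14n ln 14.
Subtract 24n ln n: leading term is (14 − 24) n ln n = −10 n ln n. The next term is 14n ln 14 − 14n = 14(ln 14 − 1) n. Then the (1/2) ln(2π·14n) correction.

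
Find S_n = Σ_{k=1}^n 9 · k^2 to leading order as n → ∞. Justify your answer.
S_n ~ 3 · n^3

By integral comparison (Euler-Maclaurin), Σ_{k=1}^n 9 · k^2 = 9 · ∫_0^n x^2 dx + O(n^2) = 9 · n^3/3 = 3 · n^3 + O(n^2). (Equivalently, Faulhaber's formula gives the same leading term.)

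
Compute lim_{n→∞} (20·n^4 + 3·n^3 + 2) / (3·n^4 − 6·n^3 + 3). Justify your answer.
lim = 20/3

For large n the leading n^4 terms dominate both numerator and denominator. Dividing top and bottom by n^4, every other term tends to 0, leaving 20/3.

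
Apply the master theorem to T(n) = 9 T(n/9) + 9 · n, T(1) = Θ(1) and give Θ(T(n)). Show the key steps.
T(n) = Θ(n log n)

log_9 9 = 1, and f(n) = 9 · n = Θ(n^(log_9 9)). This is Case 2 of the master theorem: T(n) = Θ(f(n) · log n) = Θ(n log n).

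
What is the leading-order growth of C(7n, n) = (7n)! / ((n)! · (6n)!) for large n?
C(7n, n) ~ (823543/46656)^(n) · sqrt(7/(12π·n))

Write N = n. Apply Stirling to each factorial:
  (7N)! ~ sqrt(2π·7N) · (7N/e)^(7N),
  N! ~ sqrt(2π N) · (N/e)^N,
  (6N)! ~ sqrt(2π·6N) · (6N/e)^(6N).
The exponential factors combine to (7N)^(7N) / (N^N · (6N)^(6N)) = 7^(7N)/6^(6N) = (7^7/6^6)^N = (823543/46656)^N.
The square-root prefactors combine to sqrt(2π·7N) / (sqrt(2π N)·sqrt(2π·6N)) = sqrt(7 / (2π·6·N)) = sqrt(7/(12π·n)).
Substituting N = n: C(7n, n) ~ (823543/46656)^(n) · sqrt(7/(12π·n)).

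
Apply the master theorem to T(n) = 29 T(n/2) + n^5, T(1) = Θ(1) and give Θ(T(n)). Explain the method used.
T(n) = Θ(n^5)

log_2 29 ≈ 4.858. f(n) = n^5 dominates n^(log_2 29) since 5 > 4.858, and the regularity condition a·f(n/b) = 29·(n/2)^5 = (29/32)·n^5 ≤ c·f(n) holds with c = 29/32 ≈ 0.906 < 1. So this is Case 3: T(n) = Θ(f(n)) = Θ(n^5).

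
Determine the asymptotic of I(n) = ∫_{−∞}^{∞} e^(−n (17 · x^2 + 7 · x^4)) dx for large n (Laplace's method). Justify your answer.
I(n) ~ sqrt(π/(17n))

φ(x) = 17 · x^2 + 7 · x^4 has its unique global minimum at x* = 0 (since φ'(x) = 34x + 28x^3 = 0 only at x = 0 for real x with both coefficients positive, and φ → ∞ as |x| → ∞). At x* = 0, φ(0) = 0 and φ''(0) = 34. Laplace's method then gives
  I(n) ~ sqrt(2π / (n · φ''(0))) · e^(−n φ(0)) = sqrt(2π / (34n)) = sqrt(π/(17n)).
The 7 · x^4 term contributes only at subleading order (an O(1/n) relative correction).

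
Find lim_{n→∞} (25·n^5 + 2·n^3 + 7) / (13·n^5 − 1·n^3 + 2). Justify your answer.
lim = 25/13

For large n the leading n^5 terms dominate both numerator and denominator. Dividing top and bottom by n^5, every other term tends to 0, leaving 25/13.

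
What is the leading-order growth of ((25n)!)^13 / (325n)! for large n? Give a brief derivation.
((25n)!)^13/(325n)! ~ ((2π·25n)^(12/2) / sqrt(13)) · 13^(−13·25n)  →  0

Write N = 25n. Stirling: N! ~ sqrt(2π N)(N/e)^N and (13N)! ~ sqrt(2π·13N)·(13N/e)^(13N).
  (N!)^13/(13N)! ~ (2π N)^(13/2) (N/e)^(13N) / [sqrt(2π·13N) (13N/e)^(13N)]
     = (2π N)^(13/2) / sqrt(2π·13N) · (N/(13N))^(13N)
     = (2π N)^((13−1)/2) / sqrt(13) · 13^(−13N).
Since 13^13 > 1, the factor 13^(−13N) decays exponentially, so the ratio → 0. Substituting N = 25n gives the stated form.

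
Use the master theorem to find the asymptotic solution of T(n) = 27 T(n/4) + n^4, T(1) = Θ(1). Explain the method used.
T(n) = Θ(n^4)

log_4 27 ≈ 2.377. f(n) = n^4 dominates n^(log_4 27) since 4 > 2.377, and the regularity condition a·f(n/b) = 27·(n/4)^4 = (27/256)·n^4 ≤ c·f(n) holds with c = 27/256 ≈ 0.105 < 1. So this is Case 3: T(n) = Θ(f(n)) = Θ(n^4).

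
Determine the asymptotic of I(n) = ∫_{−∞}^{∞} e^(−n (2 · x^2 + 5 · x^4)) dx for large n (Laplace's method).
I(n) ~ sqrt(π/(2n))

φ(x) = 2 · x^2 + 5 · x^4 has its unique global minimum at x* = 0 (since φ'(x) = 4x + 20x^3 = 0 only at x = 0 for real x with both coefficients positive, and φ → ∞ as |x| → ∞). At x* = 0, φ(0) = 0 and φ''(0) = 4. Laplace's method then gives
  I(n) ~ sqrt(2π / (n · φ''(0))) · e^(−n φ(0)) = sqrt(2π / (4n)) = sqrt(π/(2n)).
The 5 · x^4 term contributes only at subleading order (an O(1/n) relative correction).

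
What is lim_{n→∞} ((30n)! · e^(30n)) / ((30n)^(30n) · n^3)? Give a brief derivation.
lim = 0

Stirling: (30n)! ~ sqrt(2π·30n) · (30n/e)^(30n). Hence
  (30n)! · e^(30n) / (30n)^(30n) ~ sqrt(2π·30n).
Dividing by n^3: sqrt(2π·30n) / n^3 = sqrt(2π·30) · n^((1−6)/2), so the expression behaves like sqrt(2π·30) · n^((1−6)/2) → 0.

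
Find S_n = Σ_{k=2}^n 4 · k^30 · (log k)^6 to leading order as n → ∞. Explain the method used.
S_n ~ 4 · n^31 · (log n)^6 / 31

By integral comparison, S_n = ∫_1^n 4 · x^30 · (log x)^6 dx + O(n^30 · (log n)^6). For the integral, the leading term of ∫_1^n x^30 (log x)^6 dx is n^31/31 · (log n)^6 (by repeated integration by parts; each step lowers the log-exponent and produces a relatively O(1/log n) correction). Hence S_n ~ 4 · n^31 · (log n)^6 / 31.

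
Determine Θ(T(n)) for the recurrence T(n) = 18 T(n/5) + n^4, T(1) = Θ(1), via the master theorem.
T(n) = Θ(n^4)

log_5 18 ≈ 1.796. f(n) = n^4 dominates n^(log_5 18) since 4 > 1.796, and the regularity condition a·f(n/b) = 18·(n/5)^4 = (18/625)·n^4 ≤ c·f(n) holds with c = 18/625 ≈ 0.0288 < 1. So this is Case 3: T(n) = Θ(f(n)) = Θ(n^4).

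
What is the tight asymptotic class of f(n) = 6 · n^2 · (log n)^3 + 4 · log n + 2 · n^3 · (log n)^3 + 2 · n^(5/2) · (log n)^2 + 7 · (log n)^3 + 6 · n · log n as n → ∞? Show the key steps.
f(n) ∈ Θ(n^3 · (log n)^3)

Compare the terms by growth order. For large n, n^a · (log n)^b dominates n^a' · (log n)^b' iff a > a', or (a = a' and b > b'). Ranking the 6 terms shows the dominant one is 2 · n^3 · (log n)^3. Hence f(n) ∈ Θ(n^3 · (log n)^3).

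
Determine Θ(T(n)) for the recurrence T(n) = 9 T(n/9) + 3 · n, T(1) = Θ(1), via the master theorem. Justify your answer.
T(n) = Θ(n log n)

log_9 9 = 1, and f(n) = 3 · n = Θ(n^(log_9 9)). This is Case 2 of the master theorem: T(n) = Θ(f(n) · log n) = Θ(n log n).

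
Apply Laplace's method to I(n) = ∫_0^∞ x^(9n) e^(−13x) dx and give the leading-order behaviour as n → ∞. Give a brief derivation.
I(n) ~ (sqrt(2π·9n) / 13) · (9n/(13e))^(9n)

Write the integrand as exp(9n ln x − 13x) and set f(x) = 9n ln x − 13x. Then f'(x) = 9n/x − 13 = 0 at x* = 9n/13, and f''(x*) = −9n/x*^2 = −13^2/(9n). Laplace's method (interior maximum) gives
  I(n) ~ e^(f(x*)) · sqrt(2π / |f''(x*)|)
        = exp(9n ln(9n/13) − 9n) · sqrt(2π · 9n / 13^2)
        = (9n/13)^(9n) e^(−9n) · sqrt(2π·9n) / 13
        = (sqrt(2π·9n) / 13) · (9n/(13e))^(9n).
This matches Γ(9n+1)/13^(9n+1) with Stirling applied to Γ.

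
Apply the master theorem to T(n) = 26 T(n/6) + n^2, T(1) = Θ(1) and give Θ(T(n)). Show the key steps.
T(n) = Θ(n^2)

log_6 26 ≈ 1.818. f(n) = n^2 dominates n^(log_6 26) since 2 > 1.818, and the regularity condition a·f(n/b) = 26·(n/6)^2 = (26/36)·n^2 ≤ c·f(n) holds with c = 26/36 ≈ 0.722 < 1. So this is Case 3: T(n) = Θ(f(n)) = Θ(n^2).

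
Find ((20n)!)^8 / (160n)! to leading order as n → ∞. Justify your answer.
((20n)!)^8/(160n)! ~ ((2π·20n)^(7/2) / sqrt(8)) · 8^(−8·20n)  →  0

Write N = 20n. Stirling: N! ~ sqrt(2π N)(N/e)^N and (8N)! ~ sqrt(2π·8N)·(8N/e)^(8N).
  (N!)^8/(8N)! ~ (2π N)^(8/2) (N/e)^(8N) / [sqrt(2π·8N) (8N/e)^(8N)]
     = (2π N)^(8/2) / sqrt(2π·8N) · (N/(8N))^(8N)
     = (2π N)^((8−1)/2) / sqrt(8) · 8^(−8N).
Since 8^8 > 1, the factor 8^(−8N) decays exponentially, so the ratio → 0. Substituting N = 20n gives the stated form.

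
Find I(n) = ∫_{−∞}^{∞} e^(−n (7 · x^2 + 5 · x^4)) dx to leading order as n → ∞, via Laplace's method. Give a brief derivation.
I(n) ~ sqrt(π/(7n))

φ(x) = 7 · x^2 + 5 · x^4 has its unique global minimum at x* = 0 (since φ'(x) = 14x + 20x^3 = 0 only at x = 0 for real x with both coefficients positive, and φ → ∞ as |x| → ∞). At x* = 0, φ(0) = 0 and φ''(0) = 14. Laplace's method then gives
  I(n) ~ sqrt(2π / (n · φ''(0))) · e^(−n φ(0)) = sqrt(2π / (14n)) = sqrt(π/(7n)).
The 5 · x^4 term contributes only at subleading order (an O(1/n) relative correction).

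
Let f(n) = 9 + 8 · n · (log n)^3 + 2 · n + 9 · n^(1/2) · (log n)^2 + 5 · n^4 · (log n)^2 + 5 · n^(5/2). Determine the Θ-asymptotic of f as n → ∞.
f(n) ∈ Θ(n^4 · (log n)^2)

Compare the terms by growth order. For large n, n^a · (log n)^b dominates n^a' · (log n)^b' iff a > a', or (a = a' and b > b'). Ranking the 6 terms shows the dominant one is 5 · n^4 · (log n)^2. Hence f(n) ∈ Θ(n^4 · (log n)^2).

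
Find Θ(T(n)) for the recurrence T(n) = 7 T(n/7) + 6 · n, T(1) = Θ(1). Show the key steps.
T(n) = Θ(n log n)

log_7 7 = 1, and f(n) = 6 · n = Θ(n^(log_7 7)). This is Case 2 of the master theorem: T(n) = Θ(f(n) · log n) = Θ(n log n).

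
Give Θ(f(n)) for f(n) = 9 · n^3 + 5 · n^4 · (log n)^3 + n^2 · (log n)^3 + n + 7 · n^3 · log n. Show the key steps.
f(n) ∈ Θ(n^4 · (log n)^3)

Compare the terms by growth order. For large n, n^a · (log n)^b dominates n^a' · (log n)^b' iff a > a', or (a = a' and b > b'). Ranking the 5 terms shows the dominant one is 5 · n^4 · (log n)^3. Hence f(n) ∈ Θ(n^4 · (log n)^3).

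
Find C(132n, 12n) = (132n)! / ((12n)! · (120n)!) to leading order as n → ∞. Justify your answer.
C(132n, 12n) ~ (285311670611/10000000000)^(12n) · sqrt(11/(20π·12n))

Write N = 12n. Apply Stirling to each factorial:
  (11N)! ~ sqrt(2π·11N) · (11N/e)^(11N),
  N! ~ sqrt(2π N) · (N/e)^N,
  (10N)! ~ sqrt(2π·10N) · (10N/e)^(10N).
The exponential factors combine to (11N)^(11N) / (N^N · (10N)^(10N)) = 11^(11N)/10^(10N) = (11^11/10^10)^N = (285311670611/10000000000)^N.
The square-root prefactors combine to sqrt(2π·11N) / (sqrt(2π N)·sqrt(2π·10N)) = sqrt(11 / (2π·10·N)) = sqrt(11/(20π·12n)).
Substituting N = 12n: C(132n, 12n) ~ (285311670611/10000000000)^(12n) · sqrt(11/(20π·12n)).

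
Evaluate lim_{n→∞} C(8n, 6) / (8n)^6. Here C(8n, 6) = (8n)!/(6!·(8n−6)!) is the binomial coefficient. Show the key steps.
lim = 1/6! = 1/720

With N = 8n → ∞: C(N, 6) / N^6 = [N(N−1)…(N−5)] / (6! · N^6) = (1/6!) · 1 · (1 − 1/(8n)) · … · (1 − 5/(8n)). Each factor → 1 as N → ∞, so the limit is 1/6! = 1/720.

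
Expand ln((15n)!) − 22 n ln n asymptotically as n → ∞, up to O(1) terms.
ln((15n)!) − 22 n ln n = −7 n ln n + 15(ln 15 − 1) n + (1/2) ln(2π·15n) + O(1/n)

Stirling: ln((15n)!) = 15n ln(15n) − 15n + (1/2) ln(2π·15n) + O(1/n).
Expand 15n ln(15n) = 15n (ln n + ln 15) = 15n ln n + 15n ln 15.
Subtract 22n ln n: leading term is (15 − 22) n ln n = −7 n ln n. The next term is 15n ln 15 − 15n = 15(ln 15 − 1) n. Then the (1/2) ln(2π·15n) correction.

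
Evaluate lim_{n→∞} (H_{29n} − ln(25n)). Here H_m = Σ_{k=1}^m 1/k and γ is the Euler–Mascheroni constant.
lim = ln(29/25) + γ

By Euler-Maclaurin, H_m = ln m + γ + O(1/m). So
  H_{29n} − ln(25n) = ln(29n) + γ − ln(25n) + O(1/n)
                       = ln(29/25) + γ + O(1/n).
Hence the limit is ln(29/25) + γ.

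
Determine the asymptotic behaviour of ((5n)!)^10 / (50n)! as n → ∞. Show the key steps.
((5n)!)^10/(50n)! ~ ((2π·5n)^(9/2) / sqrt(10)) · 10^(−10·5n)  →  0

Write N = 5n. Stirling: N! ~ sqrt(2π N)(N/e)^N and (10N)! ~ sqrt(2π·10N)·(10N/e)^(10N).
  (N!)^10/(10N)! ~ (2π N)^(10/2) (N/e)^(10N) / [sqrt(2π·10N) (10N/e)^(10N)]
     = (2π N)^(10/2) / sqrt(2π·10N) · (N/(10N))^(10N)
     = (2π N)^((10−1)/2) / sqrt(10) · 10^(−10N).
Since 10^10 > 1, the factor 10^(−10N) decays exponentially, so the ratio → 0. Substituting N = 5n gives the stated form.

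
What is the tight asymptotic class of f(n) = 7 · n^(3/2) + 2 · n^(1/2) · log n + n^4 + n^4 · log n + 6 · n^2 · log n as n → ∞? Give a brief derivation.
f(n) ∈ Θ(n^4 · log n)

Compare the terms by growth order. For large n, n^a · (log n)^b dominates n^a' · (log n)^b' iff a > a', or (a = a' and b > b'). Ranking the 5 terms shows the dominant one is n^4 · log n. Hence f(n) ∈ Θ(n^4 · log n).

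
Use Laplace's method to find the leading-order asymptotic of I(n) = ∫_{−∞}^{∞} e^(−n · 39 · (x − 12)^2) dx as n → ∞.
I(n) = sqrt(π/(39n))

Here φ(x) = 39 · (x − 12)^2 has its unique minimum at x* = 12 with φ(x*) = 0 and φ''(x*) = 78. Laplace's method gives
  I(n) ~ e^(−n φ(x*)) · sqrt(2π / (n · φ''(x*))) = sqrt(2π / (78n)) = sqrt(π/(39n)).
This is exact: substituting u = (x − 12)·sqrt(39n) gives I(n) = (1/sqrt(39n)) ∫_{−∞}^{∞} e^(−u^2) du = sqrt(π/(39n)).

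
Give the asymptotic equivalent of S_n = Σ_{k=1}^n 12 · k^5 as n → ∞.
S_n ~ 2 · n^6

By integral comparison (Euler-Maclaurin), Σ_{k=1}^n 12 · k^5 = 12 · ∫_0^n x^5 dx + O(n^5) = 12 · n^6/6 = 2 · n^6 + O(n^5). (Equivalently, Faulhaber's formula gives the same leading term.)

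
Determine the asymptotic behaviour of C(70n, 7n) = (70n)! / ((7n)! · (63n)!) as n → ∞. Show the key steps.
C(70n, 7n) ~ (10000000000/387420489)^(7n) · sqrt(5/(9π·7n))

Write N = 7n. Apply Stirling to each factorial:
  (10N)! ~ sqrt(2π·10N) · (10N/e)^(10N),
  N! ~ sqrt(2π N) · (N/e)^N,
  (9N)! ~ sqrt(2π·9N) · (9N/e)^(9N).
The exponential factors combine to (10N)^(10N) / (N^N · (9N)^(9N)) = 10^(10N)/9^(9N) = (10^10/9^9)^N = (10000000000/387420489)^N.
The square-root prefactors combine to sqrt(2π·10N) / (sqrt(2π N)·sqrt(2π·9N)) = sqrt(10 / (2π·9·N)) = sqrt(5/(9π·7n)).
Substituting N = 7n: C(70n, 7n) ~ (10000000000/387420489)^(7n) · sqrt(5/(9π·7n)).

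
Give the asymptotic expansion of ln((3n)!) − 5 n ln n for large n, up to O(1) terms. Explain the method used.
ln((3n)!) − 5 n ln n = −2 n ln n + 3(ln 3 − 1) n + (1/2) ln(2π·3n) + O(1/n)

Stirling: ln((3n)!) = 3n ln(3n) − 3n + (1/2) ln(2π·3n) + O(1/n).
Expand 3n ln(3n) = 3n (ln n + ln 3) = 3n ln n + 3n ln 3.
Subtract 5n ln n: leading term is (3 − 5) n ln n = −2 n ln n. The next term is 3n ln 3 − 3n = 3(ln 3 − 1) n. Then the (1/2) ln(2π·3n) correction.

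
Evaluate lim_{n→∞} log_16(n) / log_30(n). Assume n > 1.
lim = ln(30) / ln(16) = log_16(30)

Change of base: log_16(n) = ln n / ln 16 and log_30(n) = ln n / ln 30. The ratio is (ln n / ln 16) · (ln 30 / ln n) = ln 30 / ln 16, a constant independent of n. So the limit is ln 30 / ln 16 = log_16(30).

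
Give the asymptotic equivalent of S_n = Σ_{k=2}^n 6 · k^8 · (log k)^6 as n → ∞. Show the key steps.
S_n ~ 2 · n^9 · (log n)^6 / 3

By integral comparison, S_n = ∫_1^n 6 · x^8 · (log x)^6 dx + O(n^8 · (log n)^6). For the integral, the leading term of ∫_1^n x^8 (log x)^6 dx is n^9/9 · (log n)^6 (by repeated integration by parts; each step lowers the log-exponent and produces a relatively O(1/log n) correction). Hence S_n ~ 2 · n^9 · (log n)^6 / 3.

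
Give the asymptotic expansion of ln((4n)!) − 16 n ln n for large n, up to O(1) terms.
ln((4n)!) − 16 n ln n = −12 n ln n + 4(ln 4 − 1) n + (1/2) ln(2π·4n) + O(1/n)

Stirling: ln((4n)!) = 4n ln(4n) − 4n + (1/2) ln(2π·4n) + O(1/n).
Expand 4n ln(4n) = 4n (ln n + ln 4) = 4n ln n + 4n ln 4.
Subtract 16n ln n: leading term is (4 − 16) n ln n = −12 n ln n. The next term is 4n ln 4 − 4n = 4(ln 4 − 1) n. Then the (1/2) ln(2π·4n) correction.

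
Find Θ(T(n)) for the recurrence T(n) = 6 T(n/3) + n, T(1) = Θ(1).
T(n) = Θ(n^(log_3 6))

Master theorem: compare f(n) = n to n^(log_3 6) where log_3 6 ≈ 1.631. Since 1 < log_3 6, we have f(n) = O(n^(log_3 6 − ε)) for some ε > 0 — Case 1. Hence T(n) = Θ(n^(log_3 6)).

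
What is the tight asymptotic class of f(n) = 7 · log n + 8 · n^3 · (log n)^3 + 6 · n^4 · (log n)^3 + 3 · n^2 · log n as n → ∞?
f(n) ∈ Θ(n^4 · (log n)^3)

Compare the terms by growth order. For large n, n^a · (log n)^b dominates n^a' · (log n)^b' iff a > a', or (a = a' and b > b'). Ranking the 4 terms shows the dominant one is 6 · n^4 · (log n)^3. Hence f(n) ∈ Θ(n^4 · (log n)^3).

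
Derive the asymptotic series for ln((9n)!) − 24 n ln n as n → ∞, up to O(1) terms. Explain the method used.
ln((9n)!) − 24 n ln n = −15 n ln n + 9(ln 9 − 1) n + (1/2) ln(2π·9n) + O(1/n)

Stirling: ln((9n)!) = 9n ln(9n) − 9n + (1/2) ln(2π·9n) + O(1/n).
Expand 9n ln(9n) = 9n (ln n + ln 9) = 9n ln n + 9n ln 9.
Subtract 24n ln n: leading term is (9 − 24) n ln n = −15 n ln n. The next term is 9n ln 9 − 9n = 9(ln 9 − 1) n. Then the (1/2) ln(2π·9n) correction.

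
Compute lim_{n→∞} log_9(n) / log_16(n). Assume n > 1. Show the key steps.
lim = ln(16) / ln(9) = log_9(16)

Change of base: log_9(n) = ln n / ln 9 and log_16(n) = ln n / ln 16. The ratio is (ln n / ln 9) · (ln 16 / ln n) = ln 16 / ln 9, a constant independent of n. So the limit is ln 16 / ln 9 = log_9(16).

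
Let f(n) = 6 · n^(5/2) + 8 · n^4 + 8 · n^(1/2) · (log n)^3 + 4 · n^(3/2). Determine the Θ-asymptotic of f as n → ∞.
f(n) ∈ Θ(n^4)

Compare the terms by growth order. For large n, n^a · (log n)^b dominates n^a' · (log n)^b' iff a > a', or (a = a' and b > b'). Ranking the 4 terms shows the dominant one is 8 · n^4. Hence f(n) ∈ Θ(n^4).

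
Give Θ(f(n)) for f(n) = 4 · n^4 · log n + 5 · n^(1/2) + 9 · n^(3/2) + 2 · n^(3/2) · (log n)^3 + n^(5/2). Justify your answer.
f(n) ∈ Θ(n^4 · log n)

Compare the terms by growth order. For large n, n^a · (log n)^b dominates n^a' · (log n)^b' iff a > a', or (a = a' and b > b'). Ranking the 5 terms shows the dominant one is 4 · n^4 · log n. Hence f(n) ∈ Θ(n^4 · log n).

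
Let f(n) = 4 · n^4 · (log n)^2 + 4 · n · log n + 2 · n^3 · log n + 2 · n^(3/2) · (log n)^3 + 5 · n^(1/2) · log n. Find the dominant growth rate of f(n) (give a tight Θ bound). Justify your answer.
f(n) ∈ Θ(n^4 · (log n)^2)

Compare the terms by growth order. For large n, n^a · (log n)^b dominates n^a' · (log n)^b' iff a > a', or (a = a' and b > b'). Ranking the 5 terms shows the dominant one is 4 · n^4 · (log n)^2. Hence f(n) ∈ Θ(n^4 · (log n)^2).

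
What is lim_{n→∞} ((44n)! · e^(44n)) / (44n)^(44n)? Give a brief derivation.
lim = ∞

Stirling: (44n)! ~ sqrt(2π·44n) · (44n/e)^(44n). Hence
  (44n)! · e^(44n) / (44n)^(44n) ~ sqrt(2π·44n) = sqrt(2π·44) · sqrt(n) → ∞.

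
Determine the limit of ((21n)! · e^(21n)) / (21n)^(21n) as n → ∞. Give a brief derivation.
lim = ∞

Stirling: (21n)! ~ sqrt(2π·21n) · (21n/e)^(21n). Hence
  (21n)! · e^(21n) / (21n)^(21n) ~ sqrt(2π·21n) = sqrt(2π·21) · sqrt(n) → ∞.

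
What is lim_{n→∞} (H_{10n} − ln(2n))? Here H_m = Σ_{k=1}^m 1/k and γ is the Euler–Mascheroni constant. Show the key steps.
lim = ln 5 + γ

By Euler-Maclaurin, H_m = ln m + γ + O(1/m). So
  H_{10n} − ln(2n) = ln(10n) + γ − ln(2n) + O(1/n)
                       = ln(10/2) + γ + O(1/n).
Hence the limit is ln(10/2) + γ (= ln 5).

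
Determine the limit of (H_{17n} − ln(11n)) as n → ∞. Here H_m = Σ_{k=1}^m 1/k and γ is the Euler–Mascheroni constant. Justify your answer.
lim = ln(17/11) + γ

By Euler-Maclaurin, H_m = ln m + γ + O(1/m). So
  H_{17n} − ln(11n) = ln(17n) + γ − ln(11n) + O(1/n)
                       = ln(17/11) + γ + O(1/n).
Hence the limit is ln(17/11) + γ.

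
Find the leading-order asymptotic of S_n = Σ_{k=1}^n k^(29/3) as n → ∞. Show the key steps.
S_n ~ (3/32) · n^(32/3)

Integral comparison: Σ_{k=1}^n k^(29/3) = ∫_0^n x^(29/3) dx + O(n^(29/3)). The integral is n^(1 + 29/3) / (1 + 29/3) = n^((29+3)/3) / ((29+3)/3) = (3/32) · n^(32/3).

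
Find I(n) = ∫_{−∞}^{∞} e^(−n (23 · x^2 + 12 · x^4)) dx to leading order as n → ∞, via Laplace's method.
I(n) ~ sqrt(π/(23n))

φ(x) = 23 · x^2 + 12 · x^4 has its unique global minimum at x* = 0 (since φ'(x) = 46x + 48x^3 = 0 only at x = 0 for real x with both coefficients positive, and φ → ∞ as |x| → ∞). At x* = 0, φ(0) = 0 and φ''(0) = 46. Laplace's method then gives
  I(n) ~ sqrt(2π / (n · φ''(0))) · e^(−n φ(0)) = sqrt(2π / (46n)) = sqrt(π/(23n)).
The 12 · x^4 term contributes only at subleading order (an O(1/n) relative correction).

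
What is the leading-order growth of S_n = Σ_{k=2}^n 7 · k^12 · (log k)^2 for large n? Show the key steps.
S_n ~ 7 · n^13 · (log n)^2 / 13

By integral comparison, S_n = ∫_1^n 7 · x^12 · (log x)^2 dx + O(n^12 · (log n)^2). For the integral, the leading term of ∫_1^n x^12 (log x)^2 dx is n^13/13 · (log n)^2 (by repeated integration by parts; each step lowers the log-exponent and produces a relatively O(1/log n) correction). Hence S_n ~ 7 · n^13 · (log n)^2 / 13.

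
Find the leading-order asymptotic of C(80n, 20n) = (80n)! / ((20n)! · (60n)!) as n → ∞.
C(80n, 20n) ~ (256/27)^(20n) · sqrt(2/(3π·20n))

Write N = 20n. Apply Stirling to each factorial:
  (4N)! ~ sqrt(2π·4N) · (4N/e)^(4N),
  N! ~ sqrt(2π N) · (N/e)^N,
  (3N)! ~ sqrt(2π·3N) · (3N/e)^(3N).
The exponential factors combine to (4N)^(4N) / (N^N · (3N)^(3N)) = 4^(4N)/3^(3N) = (4^4/3^3)^N = (256/27)^N.
The square-root prefactors combine to sqrt(2π·4N) / (sqrt(2π N)·sqrt(2π·3N)) = sqrt(4 / (2π·3·N)) = sqrt(2/(3π·20n)).
Substituting N = 20n: C(80n, 20n) ~ (256/27)^(20n) · sqrt(2/(3π·20n)).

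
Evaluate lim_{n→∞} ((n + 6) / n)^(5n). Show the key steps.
lim = e^30

Rewrite as (1 + 6/n)^(5n). By the standard limit (1 + x/n)^n → e^x, we have (1 + 6/n)^n → e^6, and raising to the 5th power gives e^30.
More precisely, ln[(1 + 6/n)^(5n)] = 5n · ln(1 + 6/n) = 5n · (6/n + O(1/n^2)) = 30 + O(1/n) → 30.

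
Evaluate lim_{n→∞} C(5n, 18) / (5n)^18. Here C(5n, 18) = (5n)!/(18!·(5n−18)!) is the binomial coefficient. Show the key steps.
lim = 1/18! = 1/6402373705728000

With N = 5n → ∞: C(N, 18) / N^18 = [N(N−1)…(N−17)] / (18! · N^18) = (1/18!) · 1 · (1 − 1/(5n)) · … · (1 − 17/(5n)). Each factor → 1 as N → ∞, so the limit is 1/18! = 1/6402373705728000.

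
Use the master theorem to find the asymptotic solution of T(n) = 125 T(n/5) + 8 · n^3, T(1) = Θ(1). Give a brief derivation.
T(n) = Θ(n^3 log n)

log_5 125 = 3, and f(n) = 8 · n^3 = Θ(n^(log_5 125)). This is Case 2 of the master theorem: T(n) = Θ(f(n) · log n) = Θ(n^3 log n).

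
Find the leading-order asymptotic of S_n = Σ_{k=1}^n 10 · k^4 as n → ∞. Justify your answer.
S_n ~ 2 · n^5

By integral comparison (Euler-Maclaurin), Σ_{k=1}^n 10 · k^4 = 10 · ∫_0^n x^4 dx + O(n^4) = 10 · n^5/5 = 2 · n^5 + O(n^4). (Equivalently, Faulhaber's formula gives the same leading term.)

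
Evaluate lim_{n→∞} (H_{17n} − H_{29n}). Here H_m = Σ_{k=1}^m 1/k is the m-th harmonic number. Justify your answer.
lim = ln(17/29)

Euler-Maclaurin gives H_m = ln m + γ + 1/(2m) + O(1/m^2). The γ and O(1/m) terms cancel in the difference:
  H_{17n} − H_{29n} = ln(17n) − ln(29n) + O(1/n) = ln(17/29) + O(1/n).
Hence the limit is ln(17/29).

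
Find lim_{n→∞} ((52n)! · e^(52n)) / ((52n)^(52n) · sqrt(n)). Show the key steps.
lim = sqrt(2π·52)

Stirling: (52n)! ~ sqrt(2π·52n) · (52n/e)^(52n). Hence
  (52n)! · e^(52n) / (52n)^(52n) ~ sqrt(2π·52n).
Dividing by sqrt(n): sqrt(2π·52n) / sqrt(n) = sqrt(2π·52) · n^((1−1)/2), so the limit is sqrt(2π·52).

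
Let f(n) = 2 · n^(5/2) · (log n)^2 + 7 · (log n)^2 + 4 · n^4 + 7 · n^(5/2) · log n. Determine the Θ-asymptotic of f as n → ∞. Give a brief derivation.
f(n) ∈ Θ(n^4)

Compare the terms by growth order. For large n, n^a · (log n)^b dominates n^a' · (log n)^b' iff a > a', or (a = a' and b > b'). Ranking the 4 terms shows the dominant one is 4 · n^4. Hence f(n) ∈ Θ(n^4).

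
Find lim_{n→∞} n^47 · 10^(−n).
lim = 0

Exponentials with base > 1 dominate every fixed polynomial: for any fixed c, n^c / 10^n → 0 as n → ∞ (e.g. by the ratio test, or by writing 10^n = e^(n ln 10) and noting e^(n ln 10) / n^c → ∞). Hence n^47 · 10^(−n) = n^47 / 10^n → 0.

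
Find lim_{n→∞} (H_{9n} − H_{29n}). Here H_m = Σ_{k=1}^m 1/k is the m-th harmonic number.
lim = ln(9/29)

Euler-Maclaurin gives H_m = ln m + γ + 1/(2m) + O(1/m^2). The γ and O(1/m) terms cancel in the difference:
  H_{9n} − H_{29n} = ln(9n) − ln(29n) + O(1/n) = ln(9/29) + O(1/n).
Hence the limit is ln(9/29).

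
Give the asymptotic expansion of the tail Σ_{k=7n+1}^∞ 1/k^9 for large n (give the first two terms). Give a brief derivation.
Σ_{k>7n} 1/k^9 = 1/(8 · (7n)^8) − 1/(2 · (7n)^9) + O(1/(7n)^10)

Compare to the integral: ∫_{7n}^∞ x^(−9) dx = [−x^(−8)/8]_{7n}^∞ = 1/((9−1)·(7n)^8). The Euler-Maclaurin correction adds −f(7n)/2 = −1/(2·(7n)^9). Euler-Maclaurin then gives
  Σ_{k>7n} 1/k^9 = ∫_{7n}^∞ dx/x^9 − 1/(2·(7n)^9) + O(1/(7n)^10).
(Equivalently this is ζ(9) − Σ_{k≤7n} 1/k^9.)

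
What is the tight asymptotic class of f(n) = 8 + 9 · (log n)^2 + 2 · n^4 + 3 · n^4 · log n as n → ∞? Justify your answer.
f(n) ∈ Θ(n^4 · log n)

Compare the terms by growth order. For large n, n^a · (log n)^b dominates n^a' · (log n)^b' iff a > a', or (a = a' and b > b'). Ranking the 4 terms shows the dominant one is 3 · n^4 · log n. Hence f(n) ∈ Θ(n^4 · log n).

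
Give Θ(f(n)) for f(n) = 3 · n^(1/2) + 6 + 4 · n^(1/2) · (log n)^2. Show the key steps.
f(n) ∈ Θ(n^(1/2) · (log n)^2)

Compare the terms by growth order. For large n, n^a · (log n)^b dominates n^a' · (log n)^b' iff a > a', or (a = a' and b > b'). Ranking the 3 terms shows the dominant one is 4 · n^(1/2) · (log n)^2. Hence f(n) ∈ Θ(n^(1/2) · (log n)^2).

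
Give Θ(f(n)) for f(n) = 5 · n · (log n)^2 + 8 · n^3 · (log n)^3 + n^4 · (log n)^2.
f(n) ∈ Θ(n^4 · (log n)^2)

Compare the terms by growth order. For large n, n^a · (log n)^b dominates n^a' · (log n)^b' iff a > a', or (a = a' and b > b'). Ranking the 3 terms shows the dominant one is n^4 · (log n)^2. Hence f(n) ∈ Θ(n^4 · (log n)^2).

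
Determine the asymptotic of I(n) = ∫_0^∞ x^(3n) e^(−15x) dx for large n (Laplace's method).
I(n) ~ (sqrt(2π·3n) / 15) · (3n/(15e))^(3n)

Write the integrand as exp(3n ln x − 15x) and set f(x) = 3n ln x − 15x. Then f'(x) = 3n/x − 15 = 0 at x* = 3n/15, and f''(x*) = −3n/x*^2 = −15^2/(3n). Laplace's method (interior maximum) gives
  I(n) ~ e^(f(x*)) · sqrt(2π / |f''(x*)|)
        = exp(3n ln(3n/15) − 3n) · sqrt(2π · 3n / 15^2)
        = (3n/15)^(3n) e^(−3n) · sqrt(2π·3n) / 15
        = (sqrt(2π·3n) / 15) · (3n/(15e))^(3n).
This matches Γ(3n+1)/15^(3n+1) with Stirling applied to Γ.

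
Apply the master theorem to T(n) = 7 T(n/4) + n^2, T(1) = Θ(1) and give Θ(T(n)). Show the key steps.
T(n) = Θ(n^2)

log_4 7 ≈ 1.404. f(n) = n^2 dominates n^(log_4 7) since 2 > 1.404, and the regularity condition a·f(n/b) = 7·(n/4)^2 = (7/16)·n^2 ≤ c·f(n) holds with c = 7/16 ≈ 0.438 < 1. So this is Case 3: T(n) = Θ(f(n)) = Θ(n^2).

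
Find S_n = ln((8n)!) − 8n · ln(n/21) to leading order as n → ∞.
S_n ~ 8n · (ln 168 − 1) + O(ln n)

Stirling: ln((8n)!) = 8n ln(8n) − 8n + O(ln n).
  S_n = 8n ln(8n) − 8n − 8n ln(n/21) + O(ln n)
      = 8n ln(8n) − 8n ln n + 8n ln 21 − 8n + O(ln n)
      = 8n ln 8 + 8n ln 21 − 8n + O(ln n)
      = 8n (ln 168 − 1) + O(ln n).
Numerically ln(168) − 1 ≈ 4.1240.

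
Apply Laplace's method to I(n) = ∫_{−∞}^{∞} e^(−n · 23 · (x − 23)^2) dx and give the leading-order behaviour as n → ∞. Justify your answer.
I(n) = sqrt(π/(23n))

Here φ(x) = 23 · (x − 23)^2 has its unique minimum at x* = 23 with φ(x*) = 0 and φ''(x*) = 46. Laplace's method gives
  I(n) ~ e^(−n φ(x*)) · sqrt(2π / (n · φ''(x*))) = sqrt(2π / (46n)) = sqrt(π/(23n)).
This is exact: substituting u = (x − 23)·sqrt(23n) gives I(n) = (1/sqrt(23n)) ∫_{−∞}^{∞} e^(−u^2) du = sqrt(π/(23n)).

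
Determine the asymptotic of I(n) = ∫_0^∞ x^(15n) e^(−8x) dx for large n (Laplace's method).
I(n) ~ (sqrt(2π·15n) / 8) · (15n/(8e))^(15n)

Write the integrand as exp(15n ln x − 8x) and set f(x) = 15n ln x − 8x. Then f'(x) = 15n/x − 8 = 0 at x* = 15n/8, and f''(x*) = −15n/x*^2 = −8^2/(15n). Laplace's method (interior maximum) gives
  I(n) ~ e^(f(x*)) · sqrt(2π / |f''(x*)|)
        = exp(15n ln(15n/8) − 15n) · sqrt(2π · 15n / 8^2)
        = (15n/8)^(15n) e^(−15n) · sqrt(2π·15n) / 8
        = (sqrt(2π·15n) / 8) · (15n/(8e))^(15n).
This matches Γ(15n+1)/8^(15n+1) with Stirling applied to Γ.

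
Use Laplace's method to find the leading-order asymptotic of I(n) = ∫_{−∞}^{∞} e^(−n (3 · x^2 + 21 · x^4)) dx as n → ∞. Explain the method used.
I(n) ~ sqrt(π/(3n))

φ(x) = 3 · x^2 + 21 · x^4 has its unique global minimum at x* = 0 (since φ'(x) = 6x + 84x^3 = 0 only at x = 0 for real x with both coefficients positive, and φ → ∞ as |x| → ∞). At x* = 0, φ(0) = 0 and φ''(0) = 6. Laplace's method then gives
  I(n) ~ sqrt(2π / (n · φ''(0))) · e^(−n φ(0)) = sqrt(2π / (6n)) = sqrt(π/(3n)).
The 21 · x^4 term contributes only at subleading order (an O(1/n) relative correction).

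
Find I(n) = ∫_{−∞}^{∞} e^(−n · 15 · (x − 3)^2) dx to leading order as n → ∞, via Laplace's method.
I(n) = sqrt(π/(15n))

Here φ(x) = 15 · (x − 3)^2 has its unique minimum at x* = 3 with φ(x*) = 0 and φ''(x*) = 30. Laplace's method gives
  I(n) ~ e^(−n φ(x*)) · sqrt(2π / (n · φ''(x*))) = sqrt(2π / (30n)) = sqrt(π/(15n)).
This is exact: substituting u = (x − 3)·sqrt(15n) gives I(n) = (1/sqrt(15n)) ∫_{−∞}^{∞} e^(−u^2) du = sqrt(π/(15n)).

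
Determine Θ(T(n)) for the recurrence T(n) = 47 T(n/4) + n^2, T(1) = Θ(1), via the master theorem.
T(n) = Θ(n^(log_4 47))

Master theorem: compare f(n) = n^2 to n^(log_4 47) where log_4 47 ≈ 2.777. Since 2 < log_4 47, we have f(n) = O(n^(log_4 47 − ε)) for some ε > 0 — Case 1. Hence T(n) = Θ(n^(log_4 47)).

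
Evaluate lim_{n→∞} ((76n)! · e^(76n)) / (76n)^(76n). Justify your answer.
lim = ∞

Stirling: (76n)! ~ sqrt(2π·76n) · (76n/e)^(76n). Hence
  (76n)! · e^(76n) / (76n)^(76n) ~ sqrt(2π·76n) = sqrt(2π·76) · sqrt(n) → ∞.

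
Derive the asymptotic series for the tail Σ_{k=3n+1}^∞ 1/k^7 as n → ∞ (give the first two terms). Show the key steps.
Σ_{k>3n} 1/k^7 = 1/(6 · (3n)^6) − 1/(2 · (3n)^7) + O(1/(3n)^8)

Compare to the integral: ∫_{3n}^∞ x^(−7) dx = [−x^(−6)/6]_{3n}^∞ = 1/((7−1)·(3n)^6). The Euler-Maclaurin correction adds −f(3n)/2 = −1/(2·(3n)^7). Euler-Maclaurin then gives
  Σ_{k>3n} 1/k^7 = ∫_{3n}^∞ dx/x^7 − 1/(2·(3n)^7) + O(1/(3n)^8).
(Equivalently this is ζ(7) − Σ_{k≤3n} 1/k^7.)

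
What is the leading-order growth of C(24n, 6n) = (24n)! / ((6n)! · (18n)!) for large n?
C(24n, 6n) ~ (256/27)^(6n) · sqrt(2/(3π·6n))

Write N = 6n. Apply Stirling to each factorial:
  (4N)! ~ sqrt(2π·4N) · (4N/e)^(4N),
  N! ~ sqrt(2π N) · (N/e)^N,
  (3N)! ~ sqrt(2π·3N) · (3N/e)^(3N).
The exponential factors combine to (4N)^(4N) / (N^N · (3N)^(3N)) = 4^(4N)/3^(3N) = (4^4/3^3)^N = (256/27)^N.
The square-root prefactors combine to sqrt(2π·4N) / (sqrt(2π N)·sqrt(2π·3N)) = sqrt(4 / (2π·3·N)) = sqrt(2/(3π·6n)).
Substituting N = 6n: C(24n, 6n) ~ (256/27)^(6n) · sqrt(2/(3π·6n)).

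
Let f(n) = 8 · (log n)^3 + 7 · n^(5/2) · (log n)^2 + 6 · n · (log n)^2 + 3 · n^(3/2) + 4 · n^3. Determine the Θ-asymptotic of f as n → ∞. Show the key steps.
f(n) ∈ Θ(n^3)

Compare the terms by growth order. For large n, n^a · (log n)^b dominates n^a' · (log n)^b' iff a > a', or (a = a' and b > b'). Ranking the 5 terms shows the dominant one is 4 · n^3. Hence f(n) ∈ Θ(n^3).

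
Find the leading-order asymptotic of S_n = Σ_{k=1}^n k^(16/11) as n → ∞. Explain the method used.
S_n ~ (11/27) · n^(27/11)

Integral comparison: Σ_{k=1}^n k^(16/11) = ∫_0^n x^(16/11) dx + O(n^(16/11)). The integral is n^(1 + 16/11) / (1 + 16/11) = n^((16+11)/11) / ((16+11)/11) = (11/27) · n^(27/11).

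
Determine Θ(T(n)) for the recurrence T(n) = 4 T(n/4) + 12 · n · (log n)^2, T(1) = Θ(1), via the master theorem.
T(n) = Θ(n · (log n)^3)

Here log_4 4 = 1 and f(n) = 12 · n · (log n)^2 = Θ(n^(log_4 4) · (log n)^2). This is the extended Case 2 of the master theorem (f matches the critical exponent up to log factors), giving T(n) = Θ(n^(log_4 4) · (log n)^(2+1)) = Θ(n · (log n)^3).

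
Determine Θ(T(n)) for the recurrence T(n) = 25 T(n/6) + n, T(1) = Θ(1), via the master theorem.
T(n) = Θ(n^(log_6 25))

Master theorem: compare f(n) = n to n^(log_6 25) where log_6 25 ≈ 1.796. Since 1 < log_6 25, we have f(n) = O(n^(log_6 25 − ε)) for some ε > 0 — Case 1. Hence T(n) = Θ(n^(log_6 25)).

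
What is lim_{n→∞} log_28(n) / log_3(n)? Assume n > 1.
lim = ln(3) / ln(28) = log_28(3)

Change of base: log_28(n) = ln n / ln 28 and log_3(n) = ln n / ln 3. The ratio is (ln n / ln 28) · (ln 3 / ln n) = ln 3 / ln 28, a constant independent of n. So the limit is ln 3 / ln 28 = log_28(3).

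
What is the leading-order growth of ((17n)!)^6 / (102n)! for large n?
((17n)!)^6/(102n)! ~ ((2π·17n)^(5/2) / sqrt(6)) · 6^(−6·17n)  →  0

Write N = 17n. Stirling: N! ~ sqrt(2π N)(N/e)^N and (6N)! ~ sqrt(2π·6N)·(6N/e)^(6N).
  (N!)^6/(6N)! ~ (2π N)^(6/2) (N/e)^(6N) / [sqrt(2π·6N) (6N/e)^(6N)]
     = (2π N)^(6/2) / sqrt(2π·6N) · (N/(6N))^(6N)
     = (2π N)^((6−1)/2) / sqrt(6) · 6^(−6N).
Since 6^6 > 1, the factor 6^(−6N) decays exponentially, so the ratio → 0. Substituting N = 17n gives the stated form.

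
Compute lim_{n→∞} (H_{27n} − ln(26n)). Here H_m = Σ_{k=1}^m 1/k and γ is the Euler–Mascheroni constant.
lim = ln(27/26) + γ

By Euler-Maclaurin, H_m = ln m + γ + O(1/m). So
  H_{27n} − ln(26n) = ln(27n) + γ − ln(26n) + O(1/n)
                       = ln(27/26) + γ + O(1/n).
Hence the limit is ln(27/26) + γ.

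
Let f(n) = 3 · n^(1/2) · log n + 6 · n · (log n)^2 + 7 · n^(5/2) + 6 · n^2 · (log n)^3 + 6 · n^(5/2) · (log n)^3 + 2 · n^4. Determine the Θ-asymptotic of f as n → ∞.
f(n) ∈ Θ(n^4)

Compare the terms by growth order. For large n, n^a · (log n)^b dominates n^a' · (log n)^b' iff a > a', or (a = a' and b > b'). Ranking the 6 terms shows the dominant one is 2 · n^4. Hence f(n) ∈ Θ(n^4).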